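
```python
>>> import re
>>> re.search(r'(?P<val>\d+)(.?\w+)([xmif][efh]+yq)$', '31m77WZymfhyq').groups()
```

This matches one or more of a digit (captured as 'val'); then optionally any character, then one or more of a word character (captured); then one of [xmif], then one or more of one of [efh], then the literal 'yq' (captured); then anchored at the end.
`search` walks the string left to right and returns the first match it finds.
The match spans [0:13] → '31m77WZymfhyq'.
Captured: group 1 = '31', group 2 = 'm77WZym', group 3 = 'fhyq'.

('31', 'm77WZym', 'fhyq')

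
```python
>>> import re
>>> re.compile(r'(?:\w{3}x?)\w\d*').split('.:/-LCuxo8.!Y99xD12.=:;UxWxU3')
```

['.:/-', '.!', '.=:;', '']

This matches exactly 3 of a word character, then optionally the literal 'x' (non-capturing group); then a word character, then zero or more of a digit.
Matches to split on: at [4:10] → 'LCuxo8'; at [12:19] → 'Y99xD12'; at [23:29] → 'UxWxU3'.
`split` removes every match and returns the 4 fragments in between.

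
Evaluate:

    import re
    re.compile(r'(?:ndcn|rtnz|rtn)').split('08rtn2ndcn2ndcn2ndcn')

Each match becomes a cut point; 5 segments remain.

['08', '2', '2', '2', '']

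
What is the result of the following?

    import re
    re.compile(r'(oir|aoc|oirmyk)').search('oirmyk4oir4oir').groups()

('oir',)

The match spans [0:3] → 'oir'.
Captured: group 1 = 'oir'.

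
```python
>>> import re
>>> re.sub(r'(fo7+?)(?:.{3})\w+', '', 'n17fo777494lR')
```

'n17'

The pattern matches the literal 'fo', then one or more of a literal '7' (lazy) (captured); then exactly 3 of any character (non-capturing group); then one or more of a word character.
Each match is replaced by ''.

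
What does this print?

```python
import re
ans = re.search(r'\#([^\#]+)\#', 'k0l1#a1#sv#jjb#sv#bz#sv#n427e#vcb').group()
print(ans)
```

The match spans [4:8] → '#a1#'.

#a1#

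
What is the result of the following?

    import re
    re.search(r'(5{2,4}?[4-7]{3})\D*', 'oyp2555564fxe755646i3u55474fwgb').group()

'55556'

The `?` after the quantifier makes it lazy — it takes as little as possible before letting the rest of the pattern try.
The match spans [4:9] → '55556'.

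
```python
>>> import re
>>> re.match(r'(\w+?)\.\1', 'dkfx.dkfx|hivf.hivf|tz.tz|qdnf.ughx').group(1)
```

A backreference is literal: `\1` must see the identical characters the first group matched.
With `match`, the pattern is implicitly anchored at the beginning.
The match spans [0:9] → 'dkfx.dkfx'.
Captured: group 1 = 'dkfx'.

'dkfx'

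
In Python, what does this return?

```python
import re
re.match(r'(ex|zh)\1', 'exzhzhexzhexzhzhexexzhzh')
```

`\1` is not a pattern — it's the concrete string captured by group 1, re-applied verbatim.
`re.match` only tries the pattern at the start of the string.
Here position 0 doesn't satisfy it, so the call returns None.

None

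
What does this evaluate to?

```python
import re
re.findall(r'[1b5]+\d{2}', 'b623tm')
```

The pattern matches one or more of one of [1b5]; then exactly 2 of a digit.
Matches: at [0:3] → 'b62'.
`findall` yields the raw match text (1 of them) because the pattern has no groups.

['b62']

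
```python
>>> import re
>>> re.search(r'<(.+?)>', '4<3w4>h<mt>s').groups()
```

('3w4',)

The match spans [1:6] → '<3w4>'.
Captured: group 1 = '3w4'.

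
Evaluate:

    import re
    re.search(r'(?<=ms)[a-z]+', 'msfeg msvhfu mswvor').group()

Lookahead/lookbehind check context without consuming it, so the matched span excludes the asserted characters.
The match spans [2:5] → 'feg'.

'feg'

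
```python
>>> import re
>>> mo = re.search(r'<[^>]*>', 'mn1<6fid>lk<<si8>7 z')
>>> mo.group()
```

'<6fid>'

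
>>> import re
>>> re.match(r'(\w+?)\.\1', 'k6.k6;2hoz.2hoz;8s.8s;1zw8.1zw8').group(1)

'k6'

The match spans [0:5] → 'k6.k6'.
Captured: group 1 = 'k6'.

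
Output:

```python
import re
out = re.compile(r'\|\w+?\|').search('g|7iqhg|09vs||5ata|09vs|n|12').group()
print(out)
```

|7iqhg|

The match spans [1:8] → '|7iqhg|'.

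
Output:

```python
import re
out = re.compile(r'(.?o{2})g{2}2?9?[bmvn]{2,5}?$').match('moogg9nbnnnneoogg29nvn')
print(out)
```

None

The pattern matches optionally any character, then exactly 2 of a literal 'o' (captured); then exactly 2 of a literal 'g'; then optionally a literal '2', then optionally a literal '9', then 2 to 5 of one of [bmvn] (lazy); then anchored at the end.
`match` is anchored at position 0; if the pattern doesn't fit there, it returns None.
Here the string doesn't start with a match, so the call returns None.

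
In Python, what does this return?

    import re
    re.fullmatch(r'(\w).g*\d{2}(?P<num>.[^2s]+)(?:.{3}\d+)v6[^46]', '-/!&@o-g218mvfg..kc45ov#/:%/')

None

For `fullmatch`, every character of the input must be accounted for by the pattern.
Here the string isn't matched end-to-end, so the call returns None.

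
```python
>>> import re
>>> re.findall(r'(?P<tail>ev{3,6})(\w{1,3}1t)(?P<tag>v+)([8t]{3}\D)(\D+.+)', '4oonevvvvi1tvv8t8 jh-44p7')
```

Pattern: the literal 'e', then 3 to 6 of the literal 'v' (captured as 'tail'); then 1 to 3 of a word character, then the literal '1t' (captured); then one or more of a literal 'v' (captured as 'tag'); then exactly 3 of one of [8t], then a non-digit (captured); then one or more of a non-digit, then one or more of any character (captured).
Walking the string: at [4:25] match 'evvvvi1tvv8t8 jh-44p7', groups = ('evvvv', 'i1t', 'vv', '8t8 ', 'jh-44p7').
With 5 capturing groups, `findall` returns a 5-tuple per match.

[('evvvv', 'i1t', 'vv', '8t8 ', 'jh-44p7')]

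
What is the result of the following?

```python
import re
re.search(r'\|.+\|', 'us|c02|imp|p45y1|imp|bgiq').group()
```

`re.search` scans for the first position where the pattern succeeds.
The match spans [2:21] → '|c02|imp|p45y1|imp|'.

'|c02|imp|p45y1|imp|'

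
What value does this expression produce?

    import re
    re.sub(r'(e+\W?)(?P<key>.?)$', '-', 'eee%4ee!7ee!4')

Each match is replaced by '-'.

'eee%4ee!7-'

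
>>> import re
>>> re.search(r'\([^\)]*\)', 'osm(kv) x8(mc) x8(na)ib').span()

`re.search` tries every starting position until one works.
The match spans [3:7] → '(kv)'.

(3, 7)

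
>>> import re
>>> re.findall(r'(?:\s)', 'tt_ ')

The pattern matches whitespace (non-capturing group).
Matches: at [3:4] → ' '.
With no groups in the pattern, `findall` gives back each whole match — 1 here.

[' ']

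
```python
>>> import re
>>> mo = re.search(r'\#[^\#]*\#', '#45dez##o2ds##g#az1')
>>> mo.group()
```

`re.search` scans for the first position where the pattern succeeds.
The match spans [0:7] → '#45dez#'.

'#45dez#'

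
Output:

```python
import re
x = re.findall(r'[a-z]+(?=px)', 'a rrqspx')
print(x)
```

['rrqs']

The positive lookaround only admits positions where the adjacent text matches; those characters stay outside the span.
Matches: at [2:6] → 'rrqs'.
`findall` yields the raw match text (1 of them) because the pattern has no groups.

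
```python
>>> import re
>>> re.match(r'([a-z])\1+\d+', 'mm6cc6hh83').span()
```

(0, 3)

After group 1 captures some text, `\1` only succeeds where that same text appears again.
`re.match` only tries the pattern at the start of the string.
The match spans [0:3] → 'mm6'.
Captured: group 1 = 'm'.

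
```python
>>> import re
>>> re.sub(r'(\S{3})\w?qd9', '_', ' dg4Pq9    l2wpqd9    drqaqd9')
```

The pattern matches exactly 3 of a non-whitespace character (captured); then optionally a word character, then the literal 'qd9'.
Matches: at [11:18] → 'l2wpqd9'; at [22:29] → 'drqaqd9'.
Each match is replaced by '_'.

' dg4Pq9    _    _'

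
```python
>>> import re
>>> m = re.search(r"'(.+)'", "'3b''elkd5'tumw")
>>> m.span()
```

(0, 11)

Unlike `match`, `search` isn't anchored — it looks for the pattern anywhere in the string.
The match spans [0:11] → "'3b''elkd5'".
Captured: group 1 = "3b''elkd5".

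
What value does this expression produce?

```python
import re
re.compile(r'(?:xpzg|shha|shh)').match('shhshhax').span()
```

`re.match` won't scan ahead — the pattern has to work from the very first character.
The match spans [0:3] → 'shh'.

(0, 3)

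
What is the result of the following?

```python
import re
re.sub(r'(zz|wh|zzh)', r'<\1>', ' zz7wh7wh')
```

Each match is replaced using the text its own group 1 captured.

' <zz>7<wh>7<wh>'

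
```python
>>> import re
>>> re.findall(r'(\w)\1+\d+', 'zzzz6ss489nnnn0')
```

['z', 's', 'n']

A backreference is literal: `\1` must see the identical characters the first group matched.
Walking the string: at [0:5] match 'zzzz6', group 1 = 'z'; at [5:10] match 'ss489', group 1 = 's'; at [10:15] match 'nnnn0', group 1 = 'n'.
One capturing group, so `findall` returns just the captured substring from each match — 3 in all.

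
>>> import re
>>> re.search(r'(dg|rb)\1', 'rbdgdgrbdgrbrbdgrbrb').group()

'dgdg'

`\1` has to match the exact text group 1 already captured.
`re.search` tries every starting position until one works.
The match spans [2:6] → 'dgdg'.
Captured: group 1 = 'dg'.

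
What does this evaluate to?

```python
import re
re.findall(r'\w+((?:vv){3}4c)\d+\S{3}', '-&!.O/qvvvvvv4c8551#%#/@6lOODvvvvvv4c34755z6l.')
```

This matches one or more of a word character; then the literal 'vv' repeated 3 times, then the literal '4c' (captured); then one or more of a digit, then exactly 3 of a non-whitespace character.
Matches: at [6:22] match 'qvvvvvv4c8551#%#', group 1 = 'vvvvvv4c'; at [24:45] match '6lOODvvvvvv4c34755z6l', group 1 = 'vvvvvv4c'.
With a single group, `findall` returns only what that group captured — 2 items.

['vvvvvv4c', 'vvvvvv4c']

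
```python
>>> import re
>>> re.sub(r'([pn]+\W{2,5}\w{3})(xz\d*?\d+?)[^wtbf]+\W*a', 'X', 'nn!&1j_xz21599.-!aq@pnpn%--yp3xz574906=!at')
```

'Xt'

The pattern matches one or more of one of [pn], then 2 to 5 of a non-word character, then exactly 3 of a word character (captured); then the literal 'xz', then zero or more of a digit (lazy), then one or more of a digit (lazy) (captured); then one or more of any character except [wtbf], then zero or more of a non-word character, then a literal 'a'.
Matches: at [0:41] → 'nn!&1j_xz21599.-!aq@pnpn%--yp3xz574906=!a'.
`sub` substitutes 'X' at each match site.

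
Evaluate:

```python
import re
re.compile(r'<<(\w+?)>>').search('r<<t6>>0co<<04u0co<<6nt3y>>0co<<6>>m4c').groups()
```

('t6',)

`search` walks the string left to right and returns the first match it finds.
The match spans [1:7] → '<<t6>>'.
Captured: group 1 = 't6'.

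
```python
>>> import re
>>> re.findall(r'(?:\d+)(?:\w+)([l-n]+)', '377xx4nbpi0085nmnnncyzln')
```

Pattern: one or more of a digit (non-capturing group); then one or more of a word character (non-capturing group); then one or more of a character in [l-n] (captured).
Matches: at [0:24] match '377xx4nbpi0085nmnnncyzln', group 1 = 'n'.
Because there's exactly one group, `findall` drops the full match and keeps group 1 from the one hit.

['n']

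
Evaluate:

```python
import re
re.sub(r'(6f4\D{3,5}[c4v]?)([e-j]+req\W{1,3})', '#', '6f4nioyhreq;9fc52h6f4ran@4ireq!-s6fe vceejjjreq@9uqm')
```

'#9fc52h#s6fe vceejjjreq@9uqm'

This matches the literal '6f4', then 3 to 5 of a non-digit, then optionally one of [c4v] (captured); then one or more of a character in [e-j], then the literal 'req', then 1 to 3 of a non-word character (captured).
Each match is replaced by '#'.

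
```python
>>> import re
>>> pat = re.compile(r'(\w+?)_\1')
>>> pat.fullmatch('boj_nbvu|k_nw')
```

None

`\1` has to match the exact text group 1 already captured.
For `fullmatch`, every character of the input must be accounted for by the pattern.
Here the string isn't matched end-to-end, so the call returns None.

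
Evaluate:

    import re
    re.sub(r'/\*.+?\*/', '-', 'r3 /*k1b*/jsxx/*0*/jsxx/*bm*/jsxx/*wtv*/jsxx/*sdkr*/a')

'r3 -jsxx-jsxx-jsxx-jsxx-a'

A `+?`/`*?`/`{m,n}?` starts at its minimum and grows only as far as needed for what follows to match.
Matches: at [3:10] → '/*k1b*/'; at [14:19] → '/*0*/'; at [23:29] → '/*bm*/'; at [33:40] → '/*wtv*/'; at [44:52] → '/*sdkr*/'.
`sub` substitutes '-' at each match site.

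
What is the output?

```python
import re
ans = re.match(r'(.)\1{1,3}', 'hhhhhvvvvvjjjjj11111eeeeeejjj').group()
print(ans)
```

hhhh

A backreference is literal: `\1` must see the identical characters the first group matched.
With `match`, the pattern is implicitly anchored at the beginning.
The match spans [0:4] → 'hhhh'.
Captured: group 1 = 'h'.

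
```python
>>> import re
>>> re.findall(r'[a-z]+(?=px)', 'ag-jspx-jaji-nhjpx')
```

['js', 'nhj']

Lookahead/lookbehind check context without consuming it, so the matched span excludes the asserted characters.
`findall` yields the raw match text (2 of them) because the pattern has no groups.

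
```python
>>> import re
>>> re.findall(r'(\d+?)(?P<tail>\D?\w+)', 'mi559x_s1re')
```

The pattern matches one or more of a digit (lazy) (captured); then optionally a non-digit, then one or more of a word character (captured as 'tail').
A non-greedy quantifier consumes as few characters as it can — just enough that the remainder of the pattern still matches from where it stops; whatever follows it matches normally.
Matches: at [2:11] match '559x_s1re', groups = ('5', '59x_s1re').
2 groups means the one result is a tuple of 2 captured strings — 1 here.

[('5', '59x_s1re')]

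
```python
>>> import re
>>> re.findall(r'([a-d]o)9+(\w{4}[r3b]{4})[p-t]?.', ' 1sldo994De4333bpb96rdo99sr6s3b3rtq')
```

[('do', '4De4333b'), ('do', 'sr6s3b3r')]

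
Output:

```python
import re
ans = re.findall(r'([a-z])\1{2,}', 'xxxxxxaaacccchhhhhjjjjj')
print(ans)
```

`\1` is not a pattern — it's the concrete string captured by group 1, re-applied verbatim.
`findall` collects group 1 from each match (5 total).

['x', 'a', 'c', 'h', 'j']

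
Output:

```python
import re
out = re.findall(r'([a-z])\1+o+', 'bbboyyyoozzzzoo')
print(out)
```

The backreference `\1` re-matches whatever the first group consumed, character for character.
Scanning left to right: at [0:4] match 'bbbo', group 1 = 'b'; at [4:9] match 'yyyoo', group 1 = 'y'; at [9:15] match 'zzzzoo', group 1 = 'z'.
With a single group, `findall` returns only what that group captured — 3 items.

['b', 'y', 'z']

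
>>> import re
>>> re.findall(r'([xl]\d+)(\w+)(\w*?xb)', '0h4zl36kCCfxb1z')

This matches one of [xl], then one or more of a digit (captured); then one or more of a word character (captured); then zero or more of a word character (lazy), then the literal 'xb' (captured).
Walking the string: at [4:13] match 'l36kCCfxb', groups = ('l36', 'kCCf', 'xb').
3 groups means the one result is a tuple of 3 captured strings — 1 here.

[('l36', 'kCCf', 'xb')]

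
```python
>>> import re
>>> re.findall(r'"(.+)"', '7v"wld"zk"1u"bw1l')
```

['wld"zk"1u']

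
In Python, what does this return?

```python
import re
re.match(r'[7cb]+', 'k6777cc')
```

The pattern matches one or more of one of [7cb].
`re.match` only tries the pattern at the start of the string.
Here the string doesn't start with a match, so the call returns None.

None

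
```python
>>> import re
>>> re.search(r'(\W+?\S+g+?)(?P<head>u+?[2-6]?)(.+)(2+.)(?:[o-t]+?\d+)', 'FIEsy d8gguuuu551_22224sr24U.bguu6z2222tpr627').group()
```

The match spans [5:45] → ' d8gguuuu551_22224sr24U.bguu6z2222tpr627'.

' d8gguuuu551_22224sr24U.bguu6z2222tpr627'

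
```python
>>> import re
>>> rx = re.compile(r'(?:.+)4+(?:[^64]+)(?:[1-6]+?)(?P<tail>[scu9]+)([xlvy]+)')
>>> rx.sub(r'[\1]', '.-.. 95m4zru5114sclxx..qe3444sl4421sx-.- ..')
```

This matches one or more of any character (non-capturing group); then one or more of a literal '4'; then one or more of any character except [64] (non-capturing group); then one or more of a character in [1-6] (lazy) (non-capturing group); then one or more of one of [scu9] (captured as 'tail'); then one or more of one of [xlvy] (captured).
The replacement refers to a captured group, so each match is rewritten using its own captured text.

'[s]-.- ..'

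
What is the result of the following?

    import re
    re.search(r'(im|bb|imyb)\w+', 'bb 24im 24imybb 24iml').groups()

The match spans [10:15] → 'imybb'.
Captured: group 1 = 'im'.

('im',)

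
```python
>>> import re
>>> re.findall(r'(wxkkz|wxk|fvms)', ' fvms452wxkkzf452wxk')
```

['fvms', 'wxkkz', 'wxk']

Alternation tries branches left to right and keeps the first one that lets the overall match succeed at that position.
Walking the string: at [1:5] match 'fvms', group 1 = 'fvms'; at [8:13] match 'wxkkz', group 1 = 'wxkkz'; at [17:20] match 'wxk', group 1 = 'wxk'.
Because there's exactly one group, `findall` drops the full match and keeps group 1 from each hit.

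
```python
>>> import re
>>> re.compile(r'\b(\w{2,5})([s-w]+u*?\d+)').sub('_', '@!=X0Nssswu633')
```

'@!=_'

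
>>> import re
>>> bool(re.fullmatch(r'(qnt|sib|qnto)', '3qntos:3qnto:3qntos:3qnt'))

False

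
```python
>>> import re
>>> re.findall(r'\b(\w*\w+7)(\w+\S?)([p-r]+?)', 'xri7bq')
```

This matches a word boundary (`\b`, zero-width); then zero or more of a word character, then one or more of a word character, then the literal '7' (captured); then one or more of a word character, then optionally a non-whitespace character (captured); then one or more of a character in [p-r] (lazy) (captured).
Matches: at [0:6] match 'xri7bq', groups = ('xri7', 'b', 'q').
Multiple groups make `findall` return tuples — one 3-tuple for the one match.

[('xri7', 'b', 'q')]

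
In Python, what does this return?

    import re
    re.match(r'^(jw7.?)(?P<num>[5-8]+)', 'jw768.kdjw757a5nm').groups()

This matches anchored at the start of the string; then the literal 'jw7', then optionally any character (captured); then one or more of a character in [5-8] (captured as 'num').
`re.match` won't scan ahead — the pattern has to work from the very first character.
The match spans [0:5] → 'jw768'.
Captured: group 1 = 'jw76', group 2 = '8'.

('jw76', '8')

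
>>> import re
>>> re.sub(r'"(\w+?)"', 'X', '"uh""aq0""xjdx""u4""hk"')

Matches: at [0:4] → '"uh"'; at [4:9] → '"aq0"'; at [9:15] → '"xjdx"'; at [15:19] → '"u4"'; at [19:23] → '"hk"'.
`sub` substitutes 'X' at each match site.

'XXXXX'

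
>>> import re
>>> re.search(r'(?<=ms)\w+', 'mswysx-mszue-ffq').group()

The lookaround is zero-width — it requires the adjacent text to match without consuming it, so the asserted text isn't part of the match.
`re.search` scans for the first position where the pattern succeeds.
The match spans [2:6] → 'wysx'.

'wysx'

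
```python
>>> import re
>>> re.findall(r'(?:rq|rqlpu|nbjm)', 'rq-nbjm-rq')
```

Walking the string: at [0:2] → 'rq'; at [3:7] → 'nbjm'; at [8:10] → 'rq'.
`findall` yields the raw match text (3 of them) because the pattern has no groups.

['rq', 'nbjm', 'rq']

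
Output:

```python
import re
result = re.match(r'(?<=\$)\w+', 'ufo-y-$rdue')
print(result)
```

Lookahead/lookbehind check context without consuming it, so the matched span excludes the asserted characters.
`match` is anchored at position 0; if the pattern doesn't fit there, it returns None.
Here position 0 doesn't satisfy it, so the call returns None.

None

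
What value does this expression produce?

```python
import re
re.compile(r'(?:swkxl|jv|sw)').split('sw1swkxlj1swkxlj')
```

Alternation tries branches left to right and keeps the first one that lets the overall match succeed at that position.
Matches to split on: at [0:2] → 'sw'; at [3:8] → 'swkxl'; at [10:15] → 'swkxl'.
`split` removes every match and returns the 4 fragments in between.

['', '1', 'j1', 'j']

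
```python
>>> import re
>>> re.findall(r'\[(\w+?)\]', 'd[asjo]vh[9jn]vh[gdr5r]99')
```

['asjo', '9jn', 'gdr5r']

Matches: at [1:7] match '[asjo]', group 1 = 'asjo'; at [9:14] match '[9jn]', group 1 = '9jn'; at [16:23] match '[gdr5r]', group 1 = 'gdr5r'.
`findall` collects group 1 from each match (3 total).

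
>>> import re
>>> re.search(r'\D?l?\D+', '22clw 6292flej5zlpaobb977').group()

The pattern matches optionally a non-digit; then optionally a literal 'l'; then one or more of a non-digit.
`re.search` scans for the first position where the pattern succeeds.
The match spans [2:6] → 'clw '.

'clw '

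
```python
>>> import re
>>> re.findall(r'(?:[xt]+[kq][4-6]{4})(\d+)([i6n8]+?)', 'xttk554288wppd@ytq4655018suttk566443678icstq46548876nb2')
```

[('01', '8'), ('43678', 'i'), ('8876', 'n')]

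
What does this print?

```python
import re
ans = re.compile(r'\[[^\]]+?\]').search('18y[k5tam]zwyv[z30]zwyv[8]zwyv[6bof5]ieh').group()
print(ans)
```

[k5tam]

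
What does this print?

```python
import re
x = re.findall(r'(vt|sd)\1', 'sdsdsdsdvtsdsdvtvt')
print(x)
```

['sd', 'sd', 'sd', 'vt']

A backreference is literal: `\1` must see the identical characters the first group matched.
Because there's exactly one group, `findall` drops the full match and keeps group 1 from each hit.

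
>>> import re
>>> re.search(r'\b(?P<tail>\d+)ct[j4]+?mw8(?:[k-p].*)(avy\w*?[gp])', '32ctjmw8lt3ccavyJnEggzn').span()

(0, 20)

This matches a word boundary (`\b`, zero-width); then one or more of a digit (captured as 'tail'); then the literal 'ct', then one or more of one of [j4] (lazy), then the literal 'mw8'; then a character in [k-p], then zero or more of any character (non-capturing group); then the literal 'avy', then zero or more of a word character (lazy), then one of [gp] (captured).
`re.search` scans for the first position where the pattern succeeds.
The match spans [0:20] → '32ctjmw8lt3ccavyJnEg'.
Captured: group 1 = '32', group 2 = 'avyJnEg'.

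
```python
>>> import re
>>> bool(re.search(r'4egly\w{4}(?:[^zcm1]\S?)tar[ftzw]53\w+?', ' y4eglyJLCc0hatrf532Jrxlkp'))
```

False

Pattern: the literal '4e', then the literal 'gly', then exactly 4 of a word character; then any character except [zcm1], then optionally a non-whitespace character (non-capturing group); then the literal 'tar', then one of [ftzw], then the literal '53'; then one or more of a word character (lazy).
`search` walks the string left to right and returns the first match it finds.
Here no position works, so the call returns None, and `bool(None)` is False.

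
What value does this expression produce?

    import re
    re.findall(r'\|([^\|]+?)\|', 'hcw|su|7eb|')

['su']

Because there's exactly one group, `findall` drops the full match and keeps group 1 from the one hit.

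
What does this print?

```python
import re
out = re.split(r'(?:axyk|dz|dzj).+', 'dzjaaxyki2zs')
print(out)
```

Matches to split on: at [0:12] → 'dzjaaxyki2zs'.
Each match becomes a cut point; 2 segments remain.

['', '']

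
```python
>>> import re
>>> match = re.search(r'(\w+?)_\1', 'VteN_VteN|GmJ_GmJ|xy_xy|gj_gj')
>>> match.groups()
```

('VteN',)

The match spans [0:9] → 'VteN_VteN'.
Captured: group 1 = 'VteN'.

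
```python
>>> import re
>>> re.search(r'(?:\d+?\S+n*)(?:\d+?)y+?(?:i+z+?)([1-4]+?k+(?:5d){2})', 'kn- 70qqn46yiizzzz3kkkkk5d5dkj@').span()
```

(4, 28)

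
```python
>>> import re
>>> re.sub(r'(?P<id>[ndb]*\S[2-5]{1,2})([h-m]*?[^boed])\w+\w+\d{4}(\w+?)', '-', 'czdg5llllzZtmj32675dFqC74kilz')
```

'cz-FqC74kilz'

The pattern matches zero or more of one of [ndb], then a non-whitespace character, then 1 to 2 of a character in [2-5] (captured as 'id'); then zero or more of a character in [h-m] (lazy), then any character except [boed] (captured); then one or more of a word character, then one or more of a word character, then exactly 4 of a digit; then one or more of a word character (lazy) (captured).
Matches: at [2:20] → 'dg5llllzZtmj32675d'.
Each match is replaced by '-'.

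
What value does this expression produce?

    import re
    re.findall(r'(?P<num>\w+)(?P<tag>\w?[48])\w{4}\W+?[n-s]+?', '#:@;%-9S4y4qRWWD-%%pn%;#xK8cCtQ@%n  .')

Pattern: one or more of a word character (captured as 'num'); then optionally a word character, then one of [48] (captured as 'tag'); then exactly 4 of a word character, then one or more of a non-word character (lazy), then one or more of a character in [n-s] (lazy).
Walking the string: at [24:34] match 'xK8cCtQ@%n', groups = ('xK', '8').
Multiple groups make `findall` return tuples — one 2-tuple for the one match.

[('xK', '8')]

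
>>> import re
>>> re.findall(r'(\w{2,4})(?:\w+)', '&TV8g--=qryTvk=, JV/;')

['TV8', 'qryT']

With a single group, `findall` returns only what that group captured — 2 items.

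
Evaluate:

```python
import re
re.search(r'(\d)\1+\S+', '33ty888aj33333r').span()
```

`\1` is not a pattern — it's the concrete string captured by group 1, re-applied verbatim.
Unlike `match`, `search` isn't anchored — it looks for the pattern anywhere in the string.
The match spans [0:15] → '33ty888aj33333r'.
Captured: group 1 = '3'.

(0, 15)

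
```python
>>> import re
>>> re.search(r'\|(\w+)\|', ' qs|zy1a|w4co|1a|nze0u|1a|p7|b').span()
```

The match spans [3:9] → '|zy1a|'.

(3, 9)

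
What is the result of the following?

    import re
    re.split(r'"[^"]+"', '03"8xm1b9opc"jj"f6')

['03', 'jj"f6']

Each match becomes a cut point; 2 segments remain.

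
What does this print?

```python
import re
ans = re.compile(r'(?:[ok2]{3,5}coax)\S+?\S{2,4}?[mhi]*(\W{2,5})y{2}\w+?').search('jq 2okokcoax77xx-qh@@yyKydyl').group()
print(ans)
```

With the lazy modifier that quantifier settles for the fewest repetitions that let the rest of the pattern succeed (the atoms after it are unaffected and can still be greedy).
The match spans [3:24] → '2okokcoax77xx-qh@@yyK'.

2okokcoax77xx-qh@@yyK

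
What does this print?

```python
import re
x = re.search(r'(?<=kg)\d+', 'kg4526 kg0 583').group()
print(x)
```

4526

Lookahead/lookbehind check context without consuming it, so the matched span excludes the asserted characters.
`search` walks the string left to right and returns the first match it finds.
The match spans [2:6] → '4526'.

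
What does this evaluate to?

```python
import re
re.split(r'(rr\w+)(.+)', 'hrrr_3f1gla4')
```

With a capturing group present, the delimiter's captured portion is kept in the result list.

['h', 'rrr_3f1gla', '4', '']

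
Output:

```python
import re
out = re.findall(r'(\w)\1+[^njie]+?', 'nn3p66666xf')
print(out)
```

A backreference is literal: `\1` must see the identical characters the first group matched.
Because there's exactly one group, `findall` drops the full match and keeps group 1 from each hit.

['n', '6']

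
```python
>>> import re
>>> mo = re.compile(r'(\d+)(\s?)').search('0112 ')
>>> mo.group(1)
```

'0112'

This matches one or more of a digit (captured); then optionally whitespace (captured).
`re.search` scans for the first position where the pattern succeeds.
The match spans [0:5] → '0112 '.
Captured: group 1 = '0112', group 2 = ' '.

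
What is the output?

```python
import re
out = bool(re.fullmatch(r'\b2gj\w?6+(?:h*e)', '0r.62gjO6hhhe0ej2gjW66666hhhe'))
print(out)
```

False

Pattern: a word boundary (`\b`, zero-width); then the literal '2gj', then optionally a word character; then one or more of a literal '6'; then zero or more of a literal 'h', then a literal 'e' (non-capturing group).
`re.fullmatch` requires the pattern to consume the entire string.
Here there's no way to consume every character, so the call returns None, and `bool(None)` is False.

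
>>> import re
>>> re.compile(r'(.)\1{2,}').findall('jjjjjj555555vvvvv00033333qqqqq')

After group 1 captures some text, `\1` only succeeds where that same text appears again.
One capturing group, so `findall` returns just the captured substring from each match — 6 in all.

['j', '5', 'v', '0', '3', 'q']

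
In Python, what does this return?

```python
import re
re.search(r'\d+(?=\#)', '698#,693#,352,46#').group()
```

Because the assertion is zero-width, the text it checks is not consumed and won't appear in the result.
The match spans [0:3] → '698'.

'698'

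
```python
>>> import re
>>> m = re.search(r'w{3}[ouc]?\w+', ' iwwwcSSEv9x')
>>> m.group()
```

The match spans [2:12] → 'wwwcSSEv9x'.

'wwwcSSEv9x'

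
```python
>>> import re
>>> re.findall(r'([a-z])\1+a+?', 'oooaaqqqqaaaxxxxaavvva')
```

`\1` has to match the exact text group 1 already captured.
Walking the string: at [0:4] match 'oooa', group 1 = 'o'; at [5:10] match 'qqqqa', group 1 = 'q'; at [12:17] match 'xxxxa', group 1 = 'x'; at [18:22] match 'vvva', group 1 = 'v'.
One capturing group, so `findall` returns just the captured substring from each match — 4 in all.

['o', 'q', 'x', 'v']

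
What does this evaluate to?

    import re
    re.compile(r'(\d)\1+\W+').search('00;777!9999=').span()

(0, 3)

The backreference `\1` re-matches whatever the first group consumed, character for character.
The match spans [0:3] → '00;'.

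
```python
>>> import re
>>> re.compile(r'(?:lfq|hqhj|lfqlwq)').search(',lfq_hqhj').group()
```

'lfq'

The match spans [1:4] → 'lfq'.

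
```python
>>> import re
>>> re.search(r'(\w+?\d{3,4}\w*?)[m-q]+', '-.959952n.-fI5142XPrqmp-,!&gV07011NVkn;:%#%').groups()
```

('959952',)

This matches one or more of a word character (lazy), then 3 to 4 of a digit, then zero or more of a word character (lazy) (captured); then one or more of a character in [m-q].
`re.search` scans for the first position where the pattern succeeds.
The match spans [2:9] → '959952n'.
Captured: group 1 = '959952'.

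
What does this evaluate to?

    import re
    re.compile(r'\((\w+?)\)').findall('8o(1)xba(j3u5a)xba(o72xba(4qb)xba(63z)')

Walking the string: at [2:5] match '(1)', group 1 = '1'; at [8:15] match '(j3u5a)', group 1 = 'j3u5a'; at [25:30] match '(4qb)', group 1 = '4qb'; at [33:38] match '(63z)', group 1 = '63z'.
One capturing group, so `findall` returns just the captured substring from each match — 4 in all.

['1', 'j3u5a', '4qb', '63z']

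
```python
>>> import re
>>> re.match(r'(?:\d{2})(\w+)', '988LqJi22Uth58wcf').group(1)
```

'8LqJi22Uth58wcf'

Pattern: exactly 2 of a digit (non-capturing group); then one or more of a word character (captured).
`match` is anchored at position 0; if the pattern doesn't fit there, it returns None.
The match spans [0:17] → '988LqJi22Uth58wcf'.
Captured: group 1 = '8LqJi22Uth58wcf'.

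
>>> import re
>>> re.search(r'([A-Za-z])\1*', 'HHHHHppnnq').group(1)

'H'

`\1` is not a pattern — it's the concrete string captured by group 1, re-applied verbatim.
`search` walks the string left to right and returns the first match it finds.
The match spans [0:5] → 'HHHHH'.
Captured: group 1 = 'H'.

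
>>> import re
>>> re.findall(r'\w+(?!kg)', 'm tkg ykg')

A negative assertion filters positions out without eating any characters.
Since nothing is captured, `findall` lists the 3 matched substrings directly.

['m', 'tkg', 'ykg']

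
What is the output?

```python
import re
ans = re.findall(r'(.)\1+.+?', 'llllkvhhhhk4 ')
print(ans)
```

['l', 'h']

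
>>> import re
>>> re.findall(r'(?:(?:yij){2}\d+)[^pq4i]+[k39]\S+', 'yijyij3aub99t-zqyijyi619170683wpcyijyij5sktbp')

['yijyij3aub99t-zqyijyi619170683wpcyijyij5sktbp']

This matches the literal 'yij' repeated 2 times, then one or more of a digit (non-capturing group); then one or more of any character except [pq4i], then one of [k39]; then one or more of a non-whitespace character.
Scanning left to right: at [0:45] → 'yijyij3aub99t-zqyijyi619170683wpcyijyij5sktbp'.
With no groups in the pattern, `findall` gives back each whole match — 1 here.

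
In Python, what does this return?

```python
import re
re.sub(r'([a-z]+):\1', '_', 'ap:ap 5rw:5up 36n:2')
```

'_ 5rw:5up 36n:2'

After group 1 captures some text, `\1` only succeeds where that same text appears again.
Matches: at [0:5] → 'ap:ap'.
Every occurrence is swapped for '_'.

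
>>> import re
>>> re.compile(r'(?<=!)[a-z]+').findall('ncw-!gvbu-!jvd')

['gvbu', 'jvd']

The `(?=…)`/`(?<=…)` assertion just peeks at neighbouring text; it doesn't advance the match position.
Walking the string: at [5:9] → 'gvbu'; at [11:14] → 'jvd'.
With no groups in the pattern, `findall` gives back each whole match — 2 here.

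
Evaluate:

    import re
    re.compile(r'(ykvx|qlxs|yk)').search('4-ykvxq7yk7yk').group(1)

'ykvx'

Alternation isn't longest-match — the leftmost alternative that fits at this position is chosen.
`search` walks the string left to right and returns the first match it finds.
The match spans [2:6] → 'ykvx'.
Captured: group 1 = 'ykvx'.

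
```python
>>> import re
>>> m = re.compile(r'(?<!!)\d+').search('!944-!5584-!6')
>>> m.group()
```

'44'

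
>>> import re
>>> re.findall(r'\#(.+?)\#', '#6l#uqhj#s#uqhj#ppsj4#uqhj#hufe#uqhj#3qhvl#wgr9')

['6l', 's', 'ppsj4', 'hufe', '3qhvl']

A `+?`/`*?`/`{m,n}?` starts at its minimum and grows only as far as needed for what follows to match.
Scanning left to right: at [0:4] match '#6l#', group 1 = '6l'; at [8:11] match '#s#', group 1 = 's'; at [15:22] match '#ppsj4#', group 1 = 'ppsj4'; at [26:32] match '#hufe#', group 1 = 'hufe'; at [36:43] match '#3qhvl#', group 1 = '3qhvl'.
With a single group, `findall` returns only what that group captured — 5 items.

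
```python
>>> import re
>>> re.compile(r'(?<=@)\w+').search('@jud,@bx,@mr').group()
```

Because the assertion is zero-width, the text it checks is not consumed and won't appear in the result.
The match spans [1:4] → 'jud'.

'jud'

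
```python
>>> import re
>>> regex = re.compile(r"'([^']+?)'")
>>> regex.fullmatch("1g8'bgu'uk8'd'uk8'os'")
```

`re.fullmatch` requires the pattern to consume the entire string.
Here there's no way to consume every character, so the call returns None.

None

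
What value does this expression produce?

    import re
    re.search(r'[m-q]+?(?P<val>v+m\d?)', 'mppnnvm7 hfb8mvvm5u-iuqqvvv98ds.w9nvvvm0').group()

The pattern matches one or more of a character in [m-q] (lazy); then one or more of the literal 'v', then a literal 'm', then optionally a digit (captured as 'val').
`search` walks the string left to right and returns the first match it finds.
The match spans [0:8] → 'mppnnvm7'.
Captured: group 1 = 'vm7'.

'mppnnvm7'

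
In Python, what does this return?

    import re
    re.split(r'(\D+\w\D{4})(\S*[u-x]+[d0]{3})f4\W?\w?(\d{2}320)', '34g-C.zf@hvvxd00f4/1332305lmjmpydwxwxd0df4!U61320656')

The pattern matches one or more of a non-digit, then a word character, then exactly 4 of a non-digit (captured); then zero or more of a non-whitespace character, then one or more of a character in [u-x], then exactly 3 of one of [d0] (captured); then the literal 'f4', then optionally a non-word character, then optionally a word character; then exactly 2 of a digit, then the literal '320' (captured).
`re.split` interleaves the captured-group text with the surrounding fragments.

['34', 'g-C.zf@hvvxd', '00f4/1332305lmjmpydwxwxd0d', '61320', '656']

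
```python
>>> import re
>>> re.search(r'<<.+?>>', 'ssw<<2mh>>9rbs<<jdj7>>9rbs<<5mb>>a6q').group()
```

With the lazy modifier that quantifier settles for the fewest repetitions that let the rest of the pattern succeed (the atoms after it are unaffected and can still be greedy).
The match spans [3:10] → '<<2mh>>'.

'<<2mh>>'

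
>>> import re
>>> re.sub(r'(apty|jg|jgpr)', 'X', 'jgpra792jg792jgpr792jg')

'Xpra792X792Xpr792X'

`|` is ordered: at each position the engine commits to the first alternative that works.
Matches: at [0:2] → 'jg'; at [8:10] → 'jg'; at [13:15] → 'jg'; at [20:22] → 'jg'.
`sub` substitutes 'X' at each match site.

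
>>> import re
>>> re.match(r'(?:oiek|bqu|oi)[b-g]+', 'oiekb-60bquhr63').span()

(0, 5)

The regex engine tests alternatives in the order written; an earlier branch that matches wins even if a later one would match more.
`re.match` only tries the pattern at the start of the string.
The match spans [0:5] → 'oiekb'.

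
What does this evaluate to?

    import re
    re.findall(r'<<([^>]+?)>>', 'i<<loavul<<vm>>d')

['loavul<<vm']

Matches: at [1:15] match '<<loavul<<vm>>', group 1 = 'loavul<<vm'.
`findall` collects group 1 from the one match (1 total).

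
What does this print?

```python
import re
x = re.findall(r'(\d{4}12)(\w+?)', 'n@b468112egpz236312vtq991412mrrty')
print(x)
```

[('468112', 'e'), ('236312', 'v'), ('991412', 'm')]

Pattern: exactly 4 of a digit, then the literal '12' (captured); then one or more of a word character (lazy) (captured).
With the lazy modifier that quantifier settles for the fewest repetitions that let the rest of the pattern succeed (the atoms after it are unaffected and can still be greedy).
Matches: at [3:10] match '468112e', groups = ('468112', 'e'); at [13:20] match '236312v', groups = ('236312', 'v'); at [22:29] match '991412m', groups = ('991412', 'm').
`findall` packs the 2 group values into a tuple for every match.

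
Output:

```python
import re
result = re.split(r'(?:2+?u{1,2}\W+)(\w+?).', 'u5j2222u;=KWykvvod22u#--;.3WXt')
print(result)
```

['u5j', 'K', 'ykvvod', '3', 'Xt']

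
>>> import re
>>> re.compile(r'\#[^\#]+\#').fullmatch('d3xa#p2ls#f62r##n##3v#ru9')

None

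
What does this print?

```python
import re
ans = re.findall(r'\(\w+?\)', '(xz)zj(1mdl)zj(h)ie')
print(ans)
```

['(xz)', '(1mdl)', '(h)']

Walking the string: at [0:4] → '(xz)'; at [6:12] → '(1mdl)'; at [14:17] → '(h)'.
`findall` yields the raw match text (3 of them) because the pattern has no groups.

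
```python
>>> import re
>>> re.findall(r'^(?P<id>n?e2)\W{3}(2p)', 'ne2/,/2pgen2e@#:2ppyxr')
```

This matches anchored at the start of the string; then optionally the literal 'n', then the literal 'e2' (captured as 'id'); then exactly 3 of a non-word character; then the literal '2', then the literal 'p' (captured).
Matches: at [0:8] match 'ne2/,/2p', groups = ('ne2', '2p').
`findall` packs the 2 group values into a tuple for every match.

[('ne2', '2p')]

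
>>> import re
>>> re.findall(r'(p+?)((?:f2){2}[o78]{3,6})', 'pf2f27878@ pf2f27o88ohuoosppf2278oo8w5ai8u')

[('p', 'f2f27878'), ('p', 'f2f27o88o')]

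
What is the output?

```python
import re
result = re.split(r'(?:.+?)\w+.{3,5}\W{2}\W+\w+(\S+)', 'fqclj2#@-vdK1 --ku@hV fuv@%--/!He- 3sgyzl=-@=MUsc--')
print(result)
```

The pattern matches one or more of any character (lazy) (non-capturing group); then one or more of a word character, then 3 to 5 of any character, then exactly 2 of a non-word character; then one or more of a non-word character; then one or more of a word character; then one or more of a non-whitespace character (captured).
Lazy quantifiers expand one character at a time until the remainder of the pattern can match.
Matches to split on: at [0:13] → 'fqclj2#@-vdK1'; at [13:34] → ' --ku@hV fuv@%--/!He-'; at [34:51] → ' 3sgyzl=-@=MUsc--'.
The group in the pattern means `split` returns the separators' captures alongside the pieces.

['', '1', '', '-', '', '--', '']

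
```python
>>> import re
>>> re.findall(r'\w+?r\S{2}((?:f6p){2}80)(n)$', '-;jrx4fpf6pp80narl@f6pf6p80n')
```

`findall` packs the 2 group values into a tuple for every match.

[('f6pf6p80', 'n')]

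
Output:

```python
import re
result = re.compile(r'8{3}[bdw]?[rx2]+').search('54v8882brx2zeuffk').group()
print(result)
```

The match spans [3:7] → '8882'.

8882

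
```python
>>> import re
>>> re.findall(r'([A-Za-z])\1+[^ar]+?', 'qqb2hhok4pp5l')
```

`\1` has to match the exact text group 1 already captured.
Walking the string: at [0:3] match 'qqb', group 1 = 'q'; at [4:7] match 'hho', group 1 = 'h'; at [9:12] match 'pp5', group 1 = 'p'.
One capturing group, so `findall` returns just the captured substring from each match — 3 in all.

['q', 'h', 'p']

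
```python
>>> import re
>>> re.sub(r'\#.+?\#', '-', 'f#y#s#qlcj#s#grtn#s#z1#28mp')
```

'f-s-s-s-28mp'

`sub` substitutes '-' at each match site.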